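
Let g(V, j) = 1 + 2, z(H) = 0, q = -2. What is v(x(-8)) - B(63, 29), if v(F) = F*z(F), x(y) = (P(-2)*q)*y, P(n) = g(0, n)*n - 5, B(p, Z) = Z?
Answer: -29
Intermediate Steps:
g(V, j) = 3
P(n) = -5 + 3*n (P(n) = 3*n - 5 = -5 + 3*n)
x(y) = 22*y (x(y) = ((-5 + 3*(-2))*(-2))*y = ((-5 - 6)*(-2))*y = (-11*(-2))*y = 22*y)
v(F) = 0 (v(F) = F*0 = 0)
v(x(-8)) - B(63, 29) = 0 - 1*29 = 0 - 29 = -29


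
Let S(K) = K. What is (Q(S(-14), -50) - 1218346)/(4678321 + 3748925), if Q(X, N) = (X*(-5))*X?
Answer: -203221/1404541 ≈ -0.14469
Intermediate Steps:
Q(X, N) = -5*X² (Q(X, N) = (-5*X)*X = -5*X²)
(Q(S(-14), -50) - 1218346)/(4678321 + 3748925) = (-5*(-14)² - 1218346)/(4678321 + 3748925) = (-5*196 - 1218346)/8427246 = (-980 - 1218346)*(1/8427246) = -1219326*1/8427246 = -203221/1404541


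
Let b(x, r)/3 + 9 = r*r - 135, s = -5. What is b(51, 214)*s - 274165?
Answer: -958945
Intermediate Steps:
b(x, r) = -432 + 3*r**2 (b(x, r) = -27 + 3*(r*r - 135) = -27 + 3*(r**2 - 135) = -27 + 3*(-135 + r**2) = -27 + (-405 + 3*r**2) = -432 + 3*r**2)
b(51, 214)*s - 274165 = (-432 + 3*214**2)*(-5) - 274165 = (-432 + 3*45796)*(-5) - 274165 = (-432 + 137388)*(-5) - 274165 = 136956*(-5) - 274165 = -684780 - 274165 = -958945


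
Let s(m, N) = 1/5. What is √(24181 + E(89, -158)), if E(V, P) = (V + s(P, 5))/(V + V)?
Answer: 8*√74820965/445 ≈ 155.50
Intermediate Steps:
s(m, N) = ⅕
E(V, P) = (⅕ + V)/(2*V) (E(V, P) = (V + ⅕)/(V + V) = (⅕ + V)/((2*V)) = (⅕ + V)*(1/(2*V)) = (⅕ + V)/(2*V))
√(24181 + E(89, -158)) = √(24181 + (⅒)*(1 + 5*89)/89) = √(24181 + (⅒)*(1/89)*(1 + 445)) = √(24181 + (⅒)*(1/89)*446) = √(24181 + 223/445) = √(10760768/445) = 8*√74820965/445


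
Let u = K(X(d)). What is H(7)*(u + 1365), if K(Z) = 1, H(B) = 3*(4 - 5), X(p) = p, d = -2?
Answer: -4098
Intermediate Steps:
H(B) = -3 (H(B) = 3*(-1) = -3)
u = 1
H(7)*(u + 1365) = -3*(1 + 1365) = -3*1366 = -4098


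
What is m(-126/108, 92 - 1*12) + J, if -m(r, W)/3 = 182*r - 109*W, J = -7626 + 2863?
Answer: 22034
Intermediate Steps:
J = -4763
m(r, W) = -546*r + 327*W (m(r, W) = -3*(182*r - 109*W) = -3*(-109*W + 182*r) = -546*r + 327*W)
m(-126/108, 92 - 1*12) + J = (-(-68796)/108 + 327*(92 - 1*12)) - 4763 = (-(-68796)/108 + 327*(92 - 12)) - 4763 = (-546*(-7/6) + 327*80) - 4763 = (637 + 26160) - 4763 = 26797 - 4763 = 22034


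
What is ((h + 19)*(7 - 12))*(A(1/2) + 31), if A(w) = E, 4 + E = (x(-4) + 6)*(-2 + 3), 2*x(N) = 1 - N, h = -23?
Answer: 710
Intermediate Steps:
x(N) = ½ - N/2 (x(N) = (1 - N)/2 = ½ - N/2)
E = 9/2 (E = -4 + ((½ - ½*(-4)) + 6)*(-2 + 3) = -4 + ((½ + 2) + 6)*1 = -4 + (5/2 + 6)*1 = -4 + (17/2)*1 = -4 + 17/2 = 9/2 ≈ 4.5000)
A(w) = 9/2
((h + 19)*(7 - 12))*(A(1/2) + 31) = ((-23 + 19)*(7 - 12))*(9/2 + 31) = -4*(-5)*(71/2) = 20*(71/2) = 710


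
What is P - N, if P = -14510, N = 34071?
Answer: -48581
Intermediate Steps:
P - N = -14510 - 1*34071 = -14510 - 34071 = -48581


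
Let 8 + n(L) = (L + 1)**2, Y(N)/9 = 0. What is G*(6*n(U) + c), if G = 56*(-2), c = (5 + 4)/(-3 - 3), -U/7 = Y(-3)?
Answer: 4872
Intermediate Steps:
Y(N) = 0 (Y(N) = 9*0 = 0)
U = 0 (U = -7*0 = 0)
c = -3/2 (c = 9/(-6) = 9*(-1/6) = -3/2 ≈ -1.5000)
n(L) = -8 + (1 + L)**2 (n(L) = -8 + (L + 1)**2 = -8 + (1 + L)**2)
G = -112
G*(6*n(U) + c) = -112*(6*(-8 + (1 + 0)**2) - 3/2) = -112*(6*(-8 + 1**2) - 3/2) = -112*(6*(-8 + 1) - 3/2) = -112*(6*(-7) - 3/2) = -112*(-42 - 3/2) = -112*(-87/2) = 4872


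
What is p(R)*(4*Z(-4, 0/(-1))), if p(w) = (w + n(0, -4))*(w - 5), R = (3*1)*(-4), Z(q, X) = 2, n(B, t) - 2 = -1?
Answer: 1496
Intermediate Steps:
n(B, t) = 1 (n(B, t) = 2 - 1 = 1)
R = -12 (R = 3*(-4) = -12)
p(w) = (1 + w)*(-5 + w) (p(w) = (w + 1)*(w - 5) = (1 + w)*(-5 + w))
p(R)*(4*Z(-4, 0/(-1))) = (-5 + (-12)² - 4*(-12))*(4*2) = (-5 + 144 + 48)*8 = 187*8 = 1496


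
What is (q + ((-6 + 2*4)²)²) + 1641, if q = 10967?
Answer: 12624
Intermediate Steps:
(q + ((-6 + 2*4)²)²) + 1641 = (10967 + ((-6 + 2*4)²)²) + 1641 = (10967 + ((-6 + 8)²)²) + 1641 = (10967 + (2²)²) + 1641 = (10967 + 4²) + 1641 = (10967 + 16) + 1641 = 10983 + 1641 = 12624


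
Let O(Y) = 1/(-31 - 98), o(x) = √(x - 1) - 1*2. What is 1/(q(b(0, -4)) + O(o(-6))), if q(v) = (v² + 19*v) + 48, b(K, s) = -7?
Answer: -129/4645 ≈ -0.027772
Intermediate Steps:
o(x) = -2 + √(-1 + x) (o(x) = √(-1 + x) - 2 = -2 + √(-1 + x))
q(v) = 48 + v² + 19*v
O(Y) = -1/129 (O(Y) = 1/(-129) = -1/129)
1/(q(b(0, -4)) + O(o(-6))) = 1/((48 + (-7)² + 19*(-7)) - 1/129) = 1/((48 + 49 - 133) - 1/129) = 1/(-36 - 1/129) = 1/(-4645/129) = -129/4645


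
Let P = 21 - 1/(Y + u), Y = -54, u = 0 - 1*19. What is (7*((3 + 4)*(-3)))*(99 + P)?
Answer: -1287867/73 ≈ -17642.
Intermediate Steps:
u = -19 (u = 0 - 19 = -19)
P = 1534/73 (P = 21 - 1/(-54 - 19) = 21 - 1/(-73) = 21 - 1*(-1/73) = 21 + 1/73 = 1534/73 ≈ 21.014)
(7*((3 + 4)*(-3)))*(99 + P) = (7*((3 + 4)*(-3)))*(99 + 1534/73) = (7*(7*(-3)))*(8761/73) = (7*(-21))*(8761/73) = -147*8761/73 = -1287867/73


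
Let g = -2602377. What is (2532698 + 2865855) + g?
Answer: 2796176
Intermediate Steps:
(2532698 + 2865855) + g = (2532698 + 2865855) - 2602377 = 5398553 - 2602377 = 2796176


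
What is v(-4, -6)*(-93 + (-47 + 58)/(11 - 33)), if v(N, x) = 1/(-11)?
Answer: 17/2 ≈ 8.5000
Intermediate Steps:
v(N, x) = -1/11
v(-4, -6)*(-93 + (-47 + 58)/(11 - 33)) = -(-93 + (-47 + 58)/(11 - 33))/11 = -(-93 + 11/(-22))/11 = -(-93 + 11*(-1/22))/11 = -(-93 - 1/2)/11 = -1/11*(-187/2) = 17/2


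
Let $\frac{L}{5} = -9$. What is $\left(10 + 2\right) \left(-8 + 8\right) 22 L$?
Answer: $0$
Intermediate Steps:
$L = -45$ ($L = 5 \left(-9\right) = -45$)
$\left(10 + 2\right) \left(-8 + 8\right) 22 L = \left(10 + 2\right) \left(-8 + 8\right) 22 \left(-45\right) = 12 \cdot 0 \cdot 22 \left(-45\right) = 0 \cdot 22 \left(-45\right) = 0 \left(-45\right) = 0$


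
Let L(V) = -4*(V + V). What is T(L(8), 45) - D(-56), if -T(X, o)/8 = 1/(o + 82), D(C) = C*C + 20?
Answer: -400820/127 ≈ -3156.1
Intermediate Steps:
D(C) = 20 + C**2 (D(C) = C**2 + 20 = 20 + C**2)
L(V) = -8*V
T(X, o) = -8/(82 + o) (T(X, o) = -8/(o + 82) = -8/(82 + o))
T(L(8), 45) - D(-56) = -8/(82 + 45) - (20 + (-56)**2) = -8/127 - (20 + 3136) = -8*1/127 - 1*3156 = -8/127 - 3156 = -400820/127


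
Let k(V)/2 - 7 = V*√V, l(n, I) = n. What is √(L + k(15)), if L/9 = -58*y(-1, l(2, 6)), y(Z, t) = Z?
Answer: √(536 + 30*√15) ≈ 25.538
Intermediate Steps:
k(V) = 14 + 2*V^(3/2) (k(V) = 14 + 2*(V*√V) = 14 + 2*V^(3/2))
L = 522 (L = 9*(-58*(-1)) = 9*58 = 522)
√(L + k(15)) = √(522 + (14 + 2*15^(3/2))) = √(522 + (14 + 2*(15*√15))) = √(522 + (14 + 30*√15)) = √(536 + 30*√15)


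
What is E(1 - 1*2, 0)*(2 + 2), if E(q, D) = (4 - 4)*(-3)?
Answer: 0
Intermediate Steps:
E(q, D) = 0 (E(q, D) = 0*(-3) = 0)
E(1 - 1*2, 0)*(2 + 2) = 0*(2 + 2) = 0*4 = 0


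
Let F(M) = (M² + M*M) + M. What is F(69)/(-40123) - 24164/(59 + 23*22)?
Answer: -974951087/22669495 ≈ -43.007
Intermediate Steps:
F(M) = M + 2*M² (F(M) = (M² + M²) + M = 2*M² + M = M + 2*M²)
F(69)/(-40123) - 24164/(59 + 23*22) = (69*(1 + 2*69))/(-40123) - 24164/(59 + 23*22) = (69*(1 + 138))*(-1/40123) - 24164/(59 + 506) = (69*139)*(-1/40123) - 24164/565 = 9591*(-1/40123) - 24164*1/565 = -9591/40123 - 24164/565 = -974951087/22669495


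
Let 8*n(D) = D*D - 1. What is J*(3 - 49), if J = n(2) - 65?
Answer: 11891/4 ≈ 2972.8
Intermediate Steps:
n(D) = -1/8 + D**2/8 (n(D) = (D*D - 1)/8 = (D**2 - 1)/8 = (-1 + D**2)/8 = -1/8 + D**2/8)
J = -517/8 (J = (-1/8 + (1/8)*2**2) - 65 = (-1/8 + (1/8)*4) - 65 = (-1/8 + 1/2) - 65 = 3/8 - 65 = -517/8 ≈ -64.625)
J*(3 - 49) = -517*(3 - 49)/8 = -517/8*(-46) = 11891/4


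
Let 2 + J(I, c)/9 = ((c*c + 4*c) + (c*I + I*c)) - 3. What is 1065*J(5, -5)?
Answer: -479250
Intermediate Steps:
J(I, c) = -45 + 9*c**2 + 36*c + 18*I*c (J(I, c) = -18 + 9*(((c*c + 4*c) + (c*I + I*c)) - 3) = -18 + 9*(((c**2 + 4*c) + (I*c + I*c)) - 3) = -18 + 9*(((c**2 + 4*c) + 2*I*c) - 3) = -18 + 9*((c**2 + 4*c + 2*I*c) - 3) = -18 + 9*(-3 + c**2 + 4*c + 2*I*c) = -18 + (-27 + 9*c**2 + 36*c + 18*I*c) = -45 + 9*c**2 + 36*c + 18*I*c)
1065*J(5, -5) = 1065*(-45 + 9*(-5)**2 + 36*(-5) + 18*5*(-5)) = 1065*(-45 + 9*25 - 180 - 450) = 1065*(-45 + 225 - 180 - 450) = 1065*(-450) = -479250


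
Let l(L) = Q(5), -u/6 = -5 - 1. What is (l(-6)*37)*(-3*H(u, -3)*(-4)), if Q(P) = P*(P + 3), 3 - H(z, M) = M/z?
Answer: 54760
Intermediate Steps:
u = 36 (u = -6*(-5 - 1) = -6*(-6) = 36)
H(z, M) = 3 - M/z
Q(P) = P*(3 + P)
l(L) = 40 (l(L) = 5*(3 + 5) = 5*8 = 40)
(l(-6)*37)*(-3*H(u, -3)*(-4)) = (40*37)*(-3*(3 - 1*(-3)/36)*(-4)) = 1480*(-3*(3 - 1*(-3)*1/36)*(-4)) = 1480*(-3*(3 + 1/12)*(-4)) = 1480*(-3*37/12*(-4)) = 1480*(-37/4*(-4)) = 1480*37 = 54760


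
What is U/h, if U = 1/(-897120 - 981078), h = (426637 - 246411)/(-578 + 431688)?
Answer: -215555/169250056374 ≈ -1.2736e-6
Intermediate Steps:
h = 90113/215555 (h = 180226/431110 = 180226*(1/431110) = 90113/215555 ≈ 0.41805)
U = -1/1878198 (U = 1/(-1878198) = -1/1878198 ≈ -5.3243e-7)
U/h = -1/(1878198*90113/215555) = -1/1878198*215555/90113 = -215555/169250056374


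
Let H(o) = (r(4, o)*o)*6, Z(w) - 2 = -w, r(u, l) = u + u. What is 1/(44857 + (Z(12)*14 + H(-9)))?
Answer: 1/44285 ≈ 2.2581e-5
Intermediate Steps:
r(u, l) = 2*u
Z(w) = 2 - w
H(o) = 48*o (H(o) = ((2*4)*o)*6 = (8*o)*6 = 48*o)
1/(44857 + (Z(12)*14 + H(-9))) = 1/(44857 + ((2 - 1*12)*14 + 48*(-9))) = 1/(44857 + ((2 - 12)*14 - 432)) = 1/(44857 + (-10*14 - 432)) = 1/(44857 + (-140 - 432)) = 1/(44857 - 572) = 1/44285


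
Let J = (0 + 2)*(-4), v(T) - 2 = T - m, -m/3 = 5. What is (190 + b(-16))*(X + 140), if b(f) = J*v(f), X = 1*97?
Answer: 43134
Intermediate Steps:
m = -15 (m = -3*5 = -15)
v(T) = 17 + T (v(T) = 2 + (T - 1*(-15)) = 2 + (T + 15) = 2 + (15 + T) = 17 + T)
X = 97
J = -8 (J = 2*(-4) = -8)
b(f) = -136 - 8*f (b(f) = -8*(17 + f) = -136 - 8*f)
(190 + b(-16))*(X + 140) = (190 + (-136 - 8*(-16)))*(97 + 140) = (190 + (-136 + 128))*237 = (190 - 8)*237 = 182*237 = 43134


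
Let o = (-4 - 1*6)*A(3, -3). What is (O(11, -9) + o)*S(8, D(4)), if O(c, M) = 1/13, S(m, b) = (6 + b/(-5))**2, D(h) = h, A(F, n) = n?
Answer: 20332/25 ≈ 813.28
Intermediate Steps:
S(m, b) = (6 - b/5)**2 (S(m, b) = (6 + b*(-1/5))**2 = (6 - b/5)**2)
O(c, M) = 1/13
o = 30 (o = (-4 - 1*6)*(-3) = (-4 - 6)*(-3) = -10*(-3) = 30)
(O(11, -9) + o)*S(8, D(4)) = (1/13 + 30)*((-30 + 4)**2/25) = 391*((1/25)*(-26)**2)/13 = 391*((1/25)*676)/13 = (391/13)*(676/25) = 20332/25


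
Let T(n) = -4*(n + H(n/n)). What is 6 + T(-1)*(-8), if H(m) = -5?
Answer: -186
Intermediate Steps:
T(n) = 20 - 4*n (T(n) = -4*(n - 5) = -4*(-5 + n) = 20 - 4*n)
6 + T(-1)*(-8) = 6 + (20 - 4*(-1))*(-8) = 6 + (20 + 4)*(-8) = 6 + 24*(-8) = 6 - 192 = -186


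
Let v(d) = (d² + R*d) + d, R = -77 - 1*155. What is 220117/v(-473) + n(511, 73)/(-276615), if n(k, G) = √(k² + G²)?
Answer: 5119/7744 - 73*√2/55323 ≈ 0.65916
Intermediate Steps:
R = -232 (R = -77 - 155 = -232)
v(d) = d² - 231*d (v(d) = (d² - 232*d) + d = d² - 231*d)
n(k, G) = √(G² + k²)
220117/v(-473) + n(511, 73)/(-276615) = 220117/((-473*(-231 - 473))) + √(73² + 511²)/(-276615) = 220117/((-473*(-704))) + √(5329 + 261121)*(-1/276615) = 220117/332992 + √266450*(-1/276615) = 220117*(1/332992) + (365*√2)*(-1/276615) = 5119/7744 - 73*√2/55323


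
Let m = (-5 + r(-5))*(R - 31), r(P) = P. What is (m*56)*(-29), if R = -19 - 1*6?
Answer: -909440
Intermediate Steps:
R = -25 (R = -19 - 6 = -25)
m = 560 (m = (-5 - 5)*(-25 - 31) = -10*(-56) = 560)
(m*56)*(-29) = (560*56)*(-29) = 31360*(-29) = -909440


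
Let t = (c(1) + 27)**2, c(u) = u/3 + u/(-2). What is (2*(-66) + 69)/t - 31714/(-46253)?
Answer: 4454390/7446733 ≈ 0.59817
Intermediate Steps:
c(u) = -u/6 (c(u) = u*(1/3) + u*(-1/2) = u/3 - u/2 = -u/6)
t = 25921/36 (t = (-1/6*1 + 27)**2 = (-1/6 + 27)**2 = (161/6)**2 = 25921/36 ≈ 720.03)
(2*(-66) + 69)/t - 31714/(-46253) = (2*(-66) + 69)/(25921/36) - 31714/(-46253) = (-132 + 69)*(36/25921) - 31714*(-1/46253) = -63*36/25921 + 31714/46253 = -324/3703 + 31714/46253 = 4454390/7446733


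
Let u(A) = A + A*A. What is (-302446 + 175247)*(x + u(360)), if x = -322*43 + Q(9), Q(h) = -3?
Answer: -14769203089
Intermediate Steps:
u(A) = A + A²
x = -13849 (x = -322*43 - 3 = -13846 - 3 = -13849)
(-302446 + 175247)*(x + u(360)) = (-302446 + 175247)*(-13849 + 360*(1 + 360)) = -127199*(-13849 + 360*361) = -127199*(-13849 + 129960) = -127199*116111 = -14769203089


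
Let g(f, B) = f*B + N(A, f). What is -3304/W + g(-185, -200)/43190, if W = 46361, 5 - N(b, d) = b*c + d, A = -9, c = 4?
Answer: 16154437/20431955 ≈ 0.79065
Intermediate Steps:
N(b, d) = 5 - d - 4*b (N(b, d) = 5 - (b*4 + d) = 5 - (4*b + d) = 5 - (d + 4*b) = 5 + (-d - 4*b) = 5 - d - 4*b)
g(f, B) = 41 - f + B*f (g(f, B) = f*B + (5 - f - 4*(-9)) = B*f + (5 - f + 36) = B*f + (41 - f) = 41 - f + B*f)
-3304/W + g(-185, -200)/43190 = -3304/46361 + (41 - 1*(-185) - 200*(-185))/43190 = -3304*1/46361 + (41 + 185 + 37000)*(1/43190) = -472/6623 + 37226*(1/43190) = -472/6623 + 2659/3085 = 16154437/20431955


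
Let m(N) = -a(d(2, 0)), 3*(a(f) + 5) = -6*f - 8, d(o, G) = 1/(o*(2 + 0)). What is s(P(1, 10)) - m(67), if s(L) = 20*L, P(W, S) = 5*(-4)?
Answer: -2449/6 ≈ -408.17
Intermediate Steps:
P(W, S) = -20
d(o, G) = 1/(2*o) (d(o, G) = 1/(o*2) = 1/(2*o))
a(f) = -23/3 - 2*f (a(f) = -5 + (-6*f - 8)/3 = -5 + (-8 - 6*f)/3 = -5 + (-8/3 - 2*f) = -23/3 - 2*f)
m(N) = 49/6 (m(N) = -(-23/3 - 1/2) = -(-23/3 - 2*¼) = -(-23/3 - ½) = -1*(-49/6) = 49/6)
s(P(1, 10)) - m(67) = 20*(-20) - 1*49/6 = -400 - 49/6 = -2449/6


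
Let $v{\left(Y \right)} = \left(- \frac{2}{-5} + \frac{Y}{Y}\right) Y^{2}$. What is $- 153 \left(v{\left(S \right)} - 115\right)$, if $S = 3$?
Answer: $\frac{78336}{5} \approx 15667.0$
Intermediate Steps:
$v{\left(Y \right)} = \frac{7 Y^{2}}{5}$ ($v{\left(Y \right)} = \left(\left(-2\right) \left(- \frac{1}{5}\right) + 1\right) Y^{2} = \left(\frac{2}{5} + 1\right) Y^{2} = \frac{7 Y^{2}}{5}$)
$- 153 \left(v{\left(S \right)} - 115\right) = - 153 \left(\frac{7 \cdot 3^{2}}{5} - 115\right) = - 153 \left(\frac{7}{5} \cdot 9 - 115\right) = - 153 \left(\frac{63}{5} - 115\right) = \left(-153\right) \left(- \frac{512}{5}\right) = \frac{78336}{5}$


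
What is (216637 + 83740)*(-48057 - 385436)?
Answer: -130211326861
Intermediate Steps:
(216637 + 83740)*(-48057 - 385436) = 300377*(-433493) = -130211326861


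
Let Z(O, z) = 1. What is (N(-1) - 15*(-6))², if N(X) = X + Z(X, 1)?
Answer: 8100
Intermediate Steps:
N(X) = 1 + X (N(X) = X + 1 = 1 + X)
(N(-1) - 15*(-6))² = ((1 - 1) - 15*(-6))² = (0 + 90)² = 90² = 8100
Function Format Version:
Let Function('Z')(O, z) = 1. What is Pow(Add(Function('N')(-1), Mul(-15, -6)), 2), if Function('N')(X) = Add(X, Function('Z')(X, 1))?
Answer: 8100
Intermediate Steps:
Function('N')(X) = Add(1, X) (Function('N')(X) = Add(X, 1) = Add(1, X))
Pow(Add(Function('N')(-1), Mul(-15, -6)), 2) = Pow(Add(Add(1, -1), Mul(-15, -6)), 2) = Pow(Add(0, 90), 2) = Pow(90, 2) = 8100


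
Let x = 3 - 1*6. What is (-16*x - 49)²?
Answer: 1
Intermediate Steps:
x = -3 (x = 3 - 6 = -3)
(-16*x - 49)² = (-16*(-3) - 49)² = (48 - 49)² = (-1)² = 1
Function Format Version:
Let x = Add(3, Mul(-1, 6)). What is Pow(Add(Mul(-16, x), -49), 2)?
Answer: 1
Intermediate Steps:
x = -3 (x = Add(3, -6) = -3)
Pow(Add(Mul(-16, x), -49), 2) = Pow(Add(Mul(-16, -3), -49), 2) = Pow(Add(48, -49), 2) = Pow(-1, 2) = 1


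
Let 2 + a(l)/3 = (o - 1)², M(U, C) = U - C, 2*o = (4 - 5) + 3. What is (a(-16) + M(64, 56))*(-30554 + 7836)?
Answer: -45436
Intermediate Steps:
o = 1 (o = ((4 - 5) + 3)/2 = (-1 + 3)/2 = (½)*2 = 1)
a(l) = -6 (a(l) = -6 + 3*(1 - 1)² = -6 + 3*0² = -6 + 3*0 = -6 + 0 = -6)
(a(-16) + M(64, 56))*(-30554 + 7836) = (-6 + (64 - 1*56))*(-30554 + 7836) = (-6 + (64 - 56))*(-22718) = (-6 + 8)*(-22718) = 2*(-22718) = -45436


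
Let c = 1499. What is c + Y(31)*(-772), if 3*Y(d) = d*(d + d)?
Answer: -1479287/3 ≈ -4.9310e+5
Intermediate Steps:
Y(d) = 2*d²/3 (Y(d) = (d*(d + d))/3 = (d*(2*d))/3 = (2*d²)/3 = 2*d²/3)
c + Y(31)*(-772) = 1499 + ((⅔)*31²)*(-772) = 1499 + ((⅔)*961)*(-772) = 1499 + (1922/3)*(-772) = 1499 - 1483784/3 = -1479287/3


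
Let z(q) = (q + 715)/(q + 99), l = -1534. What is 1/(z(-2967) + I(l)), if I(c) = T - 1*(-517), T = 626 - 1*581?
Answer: 717/403517 ≈ 0.0017769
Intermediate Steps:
T = 45 (T = 626 - 581 = 45)
I(c) = 562 (I(c) = 45 - 1*(-517) = 45 + 517 = 562)
z(q) = (715 + q)/(99 + q)
1/(z(-2967) + I(l)) = 1/((715 - 2967)/(99 - 2967) + 562) = 1/(-2252/(-2868) + 562) = 1/(-1/2868*(-2252) + 562) = 1/(563/717 + 562) = 1/(403517/717) = 717/403517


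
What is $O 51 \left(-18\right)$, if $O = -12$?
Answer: $11016$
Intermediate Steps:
$O 51 \left(-18\right) = \left(-12\right) 51 \left(-18\right) = \left(-612\right) \left(-18\right) = 11016$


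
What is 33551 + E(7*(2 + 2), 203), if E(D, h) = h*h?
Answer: 74760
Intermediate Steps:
E(D, h) = h²
33551 + E(7*(2 + 2), 203) = 33551 + 203² = 33551 + 41209 = 74760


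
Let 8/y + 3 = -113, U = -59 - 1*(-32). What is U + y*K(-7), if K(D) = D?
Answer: -769/29 ≈ -26.517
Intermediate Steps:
U = -27 (U = -59 + 32 = -27)
y = -2/29 (y = 8/(-3 - 113) = 8/(-116) = 8*(-1/116) = -2/29 ≈ -0.068966)
U + y*K(-7) = -27 - 2/29*(-7) = -27 + 14/29 = -769/29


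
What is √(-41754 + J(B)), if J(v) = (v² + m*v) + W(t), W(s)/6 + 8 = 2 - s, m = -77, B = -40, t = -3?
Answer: 2*I*√9273 ≈ 192.59*I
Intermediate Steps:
W(s) = -36 - 6*s (W(s) = -48 + 6*(2 - s) = -48 + (12 - 6*s) = -36 - 6*s)
J(v) = -18 + v² - 77*v (J(v) = (v² - 77*v) + (-36 - 6*(-3)) = (v² - 77*v) + (-36 + 18) = (v² - 77*v) - 18 = -18 + v² - 77*v)
√(-41754 + J(B)) = √(-41754 + (-18 + (-40)² - 77*(-40))) = √(-41754 + (-18 + 1600 + 3080)) = √(-41754 + 4662) = √(-37092) = 2*I*√9273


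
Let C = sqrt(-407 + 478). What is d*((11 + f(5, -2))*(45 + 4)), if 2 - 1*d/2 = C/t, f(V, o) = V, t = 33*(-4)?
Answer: 3136 + 392*sqrt(71)/33 ≈ 3236.1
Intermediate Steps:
t = -132
C = sqrt(71) ≈ 8.4261
d = 4 + sqrt(71)/66 (d = 4 - 2*sqrt(71)/(-132) = 4 - 2*sqrt(71)*(-1)/132 = 4 - (-1)*sqrt(71)/66 = 4 + sqrt(71)/66 ≈ 4.1277)
d*((11 + f(5, -2))*(45 + 4)) = (4 + sqrt(71)/66)*((11 + 5)*(45 + 4)) = (4 + sqrt(71)/66)*(16*49) = (4 + sqrt(71)/66)*784 = 3136 + 392*sqrt(71)/33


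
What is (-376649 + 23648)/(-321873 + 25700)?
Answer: 353001/296173 ≈ 1.1919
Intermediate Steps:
(-376649 + 23648)/(-321873 + 25700) = -353001/(-296173) = -353001*(-1/296173) = 353001/296173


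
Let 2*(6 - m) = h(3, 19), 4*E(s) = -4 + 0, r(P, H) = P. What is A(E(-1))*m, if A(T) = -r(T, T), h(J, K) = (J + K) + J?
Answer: -13/2 ≈ -6.5000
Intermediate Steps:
h(J, K) = K + 2*J
E(s) = -1 (E(s) = (-4 + 0)/4 = (¼)*(-4) = -1)
A(T) = -T
m = -13/2 (m = 6 - (19 + 2*3)/2 = 6 - (19 + 6)/2 = 6 - ½*25 = 6 - 25/2 = -13/2 ≈ -6.5000)
A(E(-1))*m = -1*(-1)*(-13/2) = 1*(-13/2) = -13/2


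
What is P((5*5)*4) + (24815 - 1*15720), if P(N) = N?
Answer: 9195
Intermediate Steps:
P((5*5)*4) + (24815 - 1*15720) = (5*5)*4 + (24815 - 1*15720) = 25*4 + (24815 - 15720) = 100 + 9095 = 9195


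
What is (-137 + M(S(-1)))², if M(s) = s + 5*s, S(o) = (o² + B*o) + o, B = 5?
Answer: 27889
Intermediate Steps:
S(o) = o² + 6*o (S(o) = (o² + 5*o) + o = o² + 6*o)
M(s) = 6*s
(-137 + M(S(-1)))² = (-137 + 6*(-(6 - 1)))² = (-137 + 6*(-1*5))² = (-137 + 6*(-5))² = (-137 - 30)² = (-167)² = 27889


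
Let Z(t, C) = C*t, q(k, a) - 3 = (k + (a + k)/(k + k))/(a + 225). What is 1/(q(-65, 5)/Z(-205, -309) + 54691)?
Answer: 189401550/10358560179181 ≈ 1.8285e-5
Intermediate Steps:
q(k, a) = 3 + (k + (a + k)/(2*k))/(225 + a) (q(k, a) = 3 + (k + (a + k)/(k + k))/(a + 225) = 3 + (k + (a + k)/((2*k)))/(225 + a) = 3 + (k + (a + k)*(1/(2*k)))/(225 + a) = 3 + (k + (a + k)/(2*k))/(225 + a))
1/(q(-65, 5)/Z(-205, -309) + 54691) = 1/(((½)*(5 + 2*(-65)² + 1351*(-65) + 6*5*(-65))/(-65*(225 + 5)))/((-309*(-205))) + 54691) = 1/(((½)*(-1/65)*(5 + 2*4225 - 87815 - 1950)/230)/63345 + 54691) = 1/(((½)*(-1/65)*(1/230)*(5 + 8450 - 87815 - 1950))*(1/63345) + 54691) = 1/(((½)*(-1/65)*(1/230)*(-81310))*(1/63345) + 54691) = 1/((8131/2990)*(1/63345) + 54691) = 1/(8131/189401550 + 54691) = 1/(10358560179181/189401550) = 189401550/10358560179181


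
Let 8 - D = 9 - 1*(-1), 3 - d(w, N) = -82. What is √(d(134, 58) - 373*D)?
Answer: √831 ≈ 28.827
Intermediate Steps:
d(w, N) = 85 (d(w, N) = 3 - 1*(-82) = 3 + 82 = 85)
D = -2 (D = 8 - (9 - 1*(-1)) = 8 - (9 + 1) = 8 - 1*10 = 8 - 10 = -2)
√(d(134, 58) - 373*D) = √(85 - 373*(-2)) = √(85 + 746) = √831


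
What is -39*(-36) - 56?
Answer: 1348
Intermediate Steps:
-39*(-36) - 56 = 1404 - 56 = 1348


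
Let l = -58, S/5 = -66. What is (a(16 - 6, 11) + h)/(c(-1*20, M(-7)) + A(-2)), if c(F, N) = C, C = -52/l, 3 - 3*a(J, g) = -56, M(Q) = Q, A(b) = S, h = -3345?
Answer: 36163/3579 ≈ 10.104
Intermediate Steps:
S = -330 (S = 5*(-66) = -330)
A(b) = -330
a(J, g) = 59/3 (a(J, g) = 1 - ⅓*(-56) = 1 + 56/3 = 59/3)
C = 26/29 (C = -52/(-58) = -52*(-1/58) = 26/29 ≈ 0.89655)
c(F, N) = 26/29
(a(16 - 6, 11) + h)/(c(-1*20, M(-7)) + A(-2)) = (59/3 - 3345)/(26/29 - 330) = -9976/(3*(-9544/29)) = -9976/3*(-29/9544) = 36163/3579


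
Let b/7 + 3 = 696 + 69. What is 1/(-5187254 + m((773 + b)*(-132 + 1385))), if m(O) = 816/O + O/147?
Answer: -22956213/117884724225245 ≈ -1.9473e-7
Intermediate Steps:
b = 5334 (b = -21 + 7*(696 + 69) = -21 + 7*765 = -21 + 5355 = 5334)
m(O) = 816/O + O/147 (m(O) = 816/O + O*(1/147) = 816/O + O/147)
1/(-5187254 + m((773 + b)*(-132 + 1385))) = 1/(-5187254 + (816/(((773 + 5334)*(-132 + 1385))) + ((773 + 5334)*(-132 + 1385))/147)) = 1/(-5187254 + (816/((6107*1253)) + (6107*1253)/147)) = 1/(-5187254 + (816/7652071 + (1/147)*7652071)) = 1/(-5187254 + (816*(1/7652071) + 1093153/21)) = 1/(-5187254 + (816/7652071 + 1093153/21)) = 1/(-5187254 + 1194983483857/22956213) = 1/(-117884724225245/22956213) = -22956213/117884724225245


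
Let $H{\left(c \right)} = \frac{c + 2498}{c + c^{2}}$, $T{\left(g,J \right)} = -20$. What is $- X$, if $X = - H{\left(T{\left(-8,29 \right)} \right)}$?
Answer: $\frac{1239}{190} \approx 6.521$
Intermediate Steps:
$H{\left(c \right)} = \frac{2498 + c}{c + c^{2}}$
$X = - \frac{1239}{190}$ ($X = - \frac{2498 - 20}{\left(-20\right) \left(1 - 20\right)} = - \frac{\left(-1\right) 2478}{20 \left(-19\right)} = - \frac{\left(-1\right) \left(-1\right) 2478}{20 \cdot 19} = \left(-1\right) \frac{1239}{190} = - \frac{1239}{190} \approx -6.521$)
$- X = \left(-1\right) \left(- \frac{1239}{190}\right) = \frac{1239}{190}$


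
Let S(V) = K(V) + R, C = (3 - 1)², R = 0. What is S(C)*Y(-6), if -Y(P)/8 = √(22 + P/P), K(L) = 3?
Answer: -24*√23 ≈ -115.10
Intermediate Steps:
C = 4 (C = 2² = 4)
Y(P) = -8*√23 (Y(P) = -8*√(22 + P/P) = -8*√(22 + 1) = -8*√23)
S(V) = 3 (S(V) = 3 + 0 = 3)
S(C)*Y(-6) = 3*(-8*√23) = -24*√23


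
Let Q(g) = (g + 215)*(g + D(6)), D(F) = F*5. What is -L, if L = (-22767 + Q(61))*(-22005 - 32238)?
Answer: 127416807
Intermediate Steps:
D(F) = 5*F
Q(g) = (30 + g)*(215 + g) (Q(g) = (g + 215)*(g + 5*6) = (215 + g)*(g + 30) = (215 + g)*(30 + g) = (30 + g)*(215 + g))
L = -127416807 (L = (-22767 + (6450 + 61**2 + 245*61))*(-22005 - 32238) = (-22767 + (6450 + 3721 + 14945))*(-54243) = (-22767 + 25116)*(-54243) = 2349*(-54243) = -127416807)
-L = -1*(-127416807) = 127416807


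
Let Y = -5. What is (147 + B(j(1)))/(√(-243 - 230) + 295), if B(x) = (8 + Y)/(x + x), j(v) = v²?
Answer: 9735/19444 - 33*I*√473/19444 ≈ 0.50067 - 0.036911*I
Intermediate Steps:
B(x) = 3/(2*x) (B(x) = (8 - 5)/(x + x) = 3/((2*x)) = 3*(1/(2*x)) = 3/(2*x))
(147 + B(j(1)))/(√(-243 - 230) + 295) = (147 + 3/(2*(1²)))/(√(-243 - 230) + 295) = (147 + (3/2)/1)/(√(-473) + 295) = (147 + (3/2)*1)/(I*√473 + 295) = (147 + 3/2)/(295 + I*√473) = 297/(2*(295 + I*√473))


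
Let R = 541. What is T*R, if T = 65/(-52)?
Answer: -2705/4 ≈ -676.25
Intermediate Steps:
T = -5/4 (T = 65*(-1/52) = -5/4 ≈ -1.2500)
T*R = -5/4*541 = -2705/4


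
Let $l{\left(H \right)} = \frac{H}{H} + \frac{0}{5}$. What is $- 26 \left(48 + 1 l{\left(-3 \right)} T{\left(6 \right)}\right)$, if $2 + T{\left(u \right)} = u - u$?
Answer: $-1196$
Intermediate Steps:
$T{\left(u \right)} = -2$ ($T{\left(u \right)} = -2 + \left(u - u\right) = -2 + 0 = -2$)
$l{\left(H \right)} = 1$ ($l{\left(H \right)} = 1 + 0 \cdot \frac{1}{5} = 1 + 0 = 1$)
$- 26 \left(48 + 1 l{\left(-3 \right)} T{\left(6 \right)}\right) = - 26 \left(48 + 1 \cdot 1 \left(-2\right)\right) = - 26 \left(48 + 1 \left(-2\right)\right) = - 26 \left(48 - 2\right) = \left(-26\right) 46 = -1196$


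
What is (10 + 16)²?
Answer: 676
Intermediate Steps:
(10 + 16)² = 26² = 676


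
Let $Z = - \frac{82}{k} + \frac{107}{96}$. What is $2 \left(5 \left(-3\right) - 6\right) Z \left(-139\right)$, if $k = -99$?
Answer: $\frac{5988815}{528} \approx 11342.0$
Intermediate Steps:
$Z = \frac{6155}{3168}$ ($Z = - \frac{82}{-99} + \frac{107}{96} = \left(-82\right) \left(- \frac{1}{99}\right) + 107 \cdot \frac{1}{96} = \frac{82}{99} + \frac{107}{96} = \frac{6155}{3168} \approx 1.9429$)
$2 \left(5 \left(-3\right) - 6\right) Z \left(-139\right) = 2 \left(5 \left(-3\right) - 6\right) \frac{6155}{3168} \left(-139\right) = 2 \left(-15 - 6\right) \frac{6155}{3168} \left(-139\right) = 2 \left(-21\right) \frac{6155}{3168} \left(-139\right) = \left(-42\right) \frac{6155}{3168} \left(-139\right) = \left(- \frac{43085}{528}\right) \left(-139\right) = \frac{5988815}{528}$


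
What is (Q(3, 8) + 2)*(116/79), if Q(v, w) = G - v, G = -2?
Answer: -348/79 ≈ -4.4051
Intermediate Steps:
Q(v, w) = -2 - v
(Q(3, 8) + 2)*(116/79) = ((-2 - 1*3) + 2)*(116/79) = ((-2 - 3) + 2)*(116*(1/79)) = (-5 + 2)*(116/79) = -3*116/79 = -348/79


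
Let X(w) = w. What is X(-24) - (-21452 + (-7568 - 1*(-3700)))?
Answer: 25296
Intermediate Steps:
X(-24) - (-21452 + (-7568 - 1*(-3700))) = -24 - (-21452 + (-7568 - 1*(-3700))) = -24 - (-21452 + (-7568 + 3700)) = -24 - (-21452 - 3868) = -24 - 1*(-25320) = -24 + 25320 = 25296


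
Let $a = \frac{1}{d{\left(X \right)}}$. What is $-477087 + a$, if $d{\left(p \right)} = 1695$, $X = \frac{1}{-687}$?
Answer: $- \frac{808662464}{1695} \approx -4.7709 \cdot 10^{5}$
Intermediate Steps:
$X = - \frac{1}{687} \approx -0.0014556$
$a = \frac{1}{1695} \approx 0.00058997$
$-477087 + a = -477087 + \frac{1}{1695} = - \frac{808662464}{1695}$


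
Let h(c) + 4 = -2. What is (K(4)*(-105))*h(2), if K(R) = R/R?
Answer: 630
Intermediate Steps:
h(c) = -6 (h(c) = -4 - 2 = -6)
K(R) = 1
(K(4)*(-105))*h(2) = (1*(-105))*(-6) = -105*(-6) = 630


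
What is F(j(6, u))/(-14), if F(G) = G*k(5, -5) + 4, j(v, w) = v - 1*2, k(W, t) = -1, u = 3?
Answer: 0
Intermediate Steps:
j(v, w) = -2 + v (j(v, w) = v - 2 = -2 + v)
F(G) = 4 - G (F(G) = G*(-1) + 4 = -G + 4 = 4 - G)
F(j(6, u))/(-14) = (4 - (-2 + 6))/(-14) = (4 - 1*4)*(-1/14) = (4 - 4)*(-1/14) = 0*(-1/14) = 0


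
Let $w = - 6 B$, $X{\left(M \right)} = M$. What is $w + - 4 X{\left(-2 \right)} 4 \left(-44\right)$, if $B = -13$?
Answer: $-1330$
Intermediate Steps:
$w = 78$ ($w = \left(-6\right) \left(-13\right) = 78$)
$w + - 4 X{\left(-2 \right)} 4 \left(-44\right) = 78 + \left(-4\right) \left(-2\right) 4 \left(-44\right) = 78 + 8 \cdot 4 \left(-44\right) = 78 + 32 \left(-44\right) = 78 - 1408 = -1330$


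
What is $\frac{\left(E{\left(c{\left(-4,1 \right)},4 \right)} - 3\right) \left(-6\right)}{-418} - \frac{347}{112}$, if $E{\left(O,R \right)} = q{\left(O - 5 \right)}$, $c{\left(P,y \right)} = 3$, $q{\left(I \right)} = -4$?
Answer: $- \frac{74875}{23408} \approx -3.1987$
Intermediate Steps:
$E{\left(O,R \right)} = -4$
$\frac{\left(E{\left(c{\left(-4,1 \right)},4 \right)} - 3\right) \left(-6\right)}{-418} - \frac{347}{112} = \frac{\left(-4 - 3\right) \left(-6\right)}{-418} - \frac{347}{112} = \left(-7\right) \left(-6\right) \left(- \frac{1}{418}\right) - \frac{347}{112} = 42 \left(- \frac{1}{418}\right) - \frac{347}{112} = - \frac{21}{209} - \frac{347}{112} = - \frac{74875}{23408}$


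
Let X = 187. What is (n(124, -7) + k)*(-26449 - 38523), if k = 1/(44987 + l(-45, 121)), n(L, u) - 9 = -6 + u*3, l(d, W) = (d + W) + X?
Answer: 26459814514/22625 ≈ 1.1695e+6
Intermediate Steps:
l(d, W) = 187 + W + d (l(d, W) = (d + W) + 187 = (W + d) + 187 = 187 + W + d)
n(L, u) = 3 + 3*u (n(L, u) = 9 + (-6 + u*3) = 9 + (-6 + 3*u) = 3 + 3*u)
k = 1/45250 (k = 1/(44987 + (187 + 121 - 45)) = 1/(44987 + 263) = 1/45250 ≈ 2.2099e-5)
(n(124, -7) + k)*(-26449 - 38523) = ((3 + 3*(-7)) + 1/45250)*(-26449 - 38523) = ((3 - 21) + 1/45250)*(-64972) = (-18 + 1/45250)*(-64972) = -814499/45250*(-64972) = 26459814514/22625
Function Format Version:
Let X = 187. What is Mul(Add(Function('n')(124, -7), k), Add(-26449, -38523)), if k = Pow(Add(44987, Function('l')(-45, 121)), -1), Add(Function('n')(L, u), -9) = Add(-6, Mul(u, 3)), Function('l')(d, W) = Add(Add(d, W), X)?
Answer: Rational(26459814514, 22625) ≈ 1.1695e+6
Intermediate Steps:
Function('l')(d, W) = Add(187, W, d) (Function('l')(d, W) = Add(Add(d, W), 187) = Add(Add(W, d), 187) = Add(187, W, d))
Function('n')(L, u) = Add(3, Mul(3, u)) (Function('n')(L, u) = Add(9, Add(-6, Mul(u, 3))) = Add(9, Add(-6, Mul(3, u))) = Add(3, Mul(3, u)))
k = Rational(1, 45250) (k = Pow(Add(44987, Add(187, 121, -45)), -1) = Pow(Add(44987, 263), -1) = Pow(45250, -1) = Rational(1, 45250) ≈ 2.2099e-5)
Mul(Add(Function('n')(124, -7), k), Add(-26449, -38523)) = Mul(Add(Add(3, Mul(3, -7)), Rational(1, 45250)), Add(-26449, -38523)) = Mul(Add(Add(3, -21), Rational(1, 45250)), -64972) = Mul(Add(-18, Rational(1, 45250)), -64972) = Mul(Rational(-814499, 45250), -64972) = Rational(26459814514, 22625)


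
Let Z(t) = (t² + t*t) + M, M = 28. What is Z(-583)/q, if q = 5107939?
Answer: 679806/5107939 ≈ 0.13309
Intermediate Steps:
Z(t) = 28 + 2*t² (Z(t) = (t² + t*t) + 28 = (t² + t²) + 28 = 2*t² + 28 = 28 + 2*t²)
Z(-583)/q = (28 + 2*(-583)²)/5107939 = (28 + 2*339889)*(1/5107939) = (28 + 679778)*(1/5107939) = 679806*(1/5107939) = 679806/5107939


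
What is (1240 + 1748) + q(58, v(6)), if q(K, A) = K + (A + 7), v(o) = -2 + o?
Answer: 3057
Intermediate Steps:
q(K, A) = 7 + A + K (q(K, A) = K + (7 + A) = 7 + A + K)
(1240 + 1748) + q(58, v(6)) = (1240 + 1748) + (7 + (-2 + 6) + 58) = 2988 + (7 + 4 + 58) = 2988 + 69 = 3057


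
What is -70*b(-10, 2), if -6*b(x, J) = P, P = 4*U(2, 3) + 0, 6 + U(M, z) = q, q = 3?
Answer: -140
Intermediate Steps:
U(M, z) = -3 (U(M, z) = -6 + 3 = -3)
P = -12 (P = 4*(-3) + 0 = -12 + 0 = -12)
b(x, J) = 2 (b(x, J) = -⅙*(-12) = 2)
-70*b(-10, 2) = -70*2 = -140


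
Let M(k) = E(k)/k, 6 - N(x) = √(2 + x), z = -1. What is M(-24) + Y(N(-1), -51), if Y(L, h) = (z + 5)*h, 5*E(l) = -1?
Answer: -24479/120 ≈ -203.99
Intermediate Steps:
N(x) = 6 - √(2 + x)
E(l) = -⅕ (E(l) = (⅕)*(-1) = -⅕)
Y(L, h) = 4*h (Y(L, h) = (-1 + 5)*h = 4*h)
M(k) = -1/(5*k)
M(-24) + Y(N(-1), -51) = -⅕/(-24) + 4*(-51) = -⅕*(-1/24) - 204 = 1/120 - 204 = -24479/120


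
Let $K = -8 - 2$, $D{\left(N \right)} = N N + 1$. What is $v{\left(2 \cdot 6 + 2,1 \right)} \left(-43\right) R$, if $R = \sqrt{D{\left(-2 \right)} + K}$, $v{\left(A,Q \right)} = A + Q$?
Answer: $- 645 i \sqrt{5} \approx - 1442.3 i$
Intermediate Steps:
$D{\left(N \right)} = 1 + N^{2}$ ($D{\left(N \right)} = N^{2} + 1 = 1 + N^{2}$)
$K = -10$
$R = i \sqrt{5}$ ($R = \sqrt{\left(1 + \left(-2\right)^{2}\right) - 10} = \sqrt{\left(1 + 4\right) - 10} = \sqrt{5 - 10} = \sqrt{-5} = i \sqrt{5} \approx 2.2361 i$)
$v{\left(2 \cdot 6 + 2,1 \right)} \left(-43\right) R = \left(\left(2 \cdot 6 + 2\right) + 1\right) \left(-43\right) i \sqrt{5} = \left(\left(12 + 2\right) + 1\right) \left(-43\right) i \sqrt{5} = \left(14 + 1\right) \left(-43\right) i \sqrt{5} = 15 \left(-43\right) i \sqrt{5} = - 645 i \sqrt{5}$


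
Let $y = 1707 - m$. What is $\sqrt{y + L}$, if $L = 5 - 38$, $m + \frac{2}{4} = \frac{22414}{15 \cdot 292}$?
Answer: $\frac{\sqrt{2001631530}}{1095} \approx 40.858$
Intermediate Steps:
$m = \frac{5056}{1095}$ ($m = - \frac{1}{2} + \frac{22414}{15 \cdot 292} = - \frac{1}{2} + \frac{22414}{4380} = - \frac{1}{2} + 22414 \cdot \frac{1}{4380} = - \frac{1}{2} + \frac{11207}{2190} = \frac{5056}{1095} \approx 4.6174$)
$L = -33$ ($L = 5 - 38 = -33$)
$y = \frac{1864109}{1095}$ ($y = 1707 - \frac{5056}{1095} = \frac{1864109}{1095} \approx 1702.4$)
$\sqrt{y + L} = \sqrt{\frac{1864109}{1095} - 33} = \sqrt{\frac{1827974}{1095}} = \frac{\sqrt{2001631530}}{1095}$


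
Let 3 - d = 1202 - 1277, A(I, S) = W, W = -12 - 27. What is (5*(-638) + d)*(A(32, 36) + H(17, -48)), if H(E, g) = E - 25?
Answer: 146264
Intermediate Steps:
W = -39
H(E, g) = -25 + E
A(I, S) = -39
d = 78 (d = 3 - (1202 - 1277) = 3 - 1*(-75) = 3 + 75 = 78)
(5*(-638) + d)*(A(32, 36) + H(17, -48)) = (5*(-638) + 78)*(-39 + (-25 + 17)) = (-3190 + 78)*(-39 - 8) = -3112*(-47) = 146264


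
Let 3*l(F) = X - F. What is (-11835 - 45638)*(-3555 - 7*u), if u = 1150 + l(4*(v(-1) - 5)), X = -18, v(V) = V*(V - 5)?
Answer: 1992071653/3 ≈ 6.6402e+8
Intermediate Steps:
v(V) = V*(-5 + V)
l(F) = -6 - F/3 (l(F) = (-18 - F)/3 = -6 - F/3)
u = 3428/3 (u = 1150 + (-6 - 4*(-(-5 - 1) - 5)/3) = 1150 + (-6 - 4*(-1*(-6) - 5)/3) = 1150 + (-6 - 4*(6 - 5)/3) = 1150 + (-6 - 4/3) = 1150 - 22/3 = 3428/3 ≈ 1142.7)
(-11835 - 45638)*(-3555 - 7*u) = (-11835 - 45638)*(-3555 - 7*3428/3) = -57473*(-3555 - 23996/3) = -57473*(-34661/3) = 1992071653/3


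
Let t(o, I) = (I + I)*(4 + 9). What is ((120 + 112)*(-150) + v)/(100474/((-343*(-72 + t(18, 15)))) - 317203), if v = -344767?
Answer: 20700445479/17299350248 ≈ 1.1966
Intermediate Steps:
t(o, I) = 26*I (t(o, I) = (2*I)*13 = 26*I)
((120 + 112)*(-150) + v)/(100474/((-343*(-72 + t(18, 15)))) - 317203) = ((120 + 112)*(-150) - 344767)/(100474/((-343*(-72 + 26*15))) - 317203) = (232*(-150) - 344767)/(100474/((-343*(-72 + 390))) - 317203) = (-34800 - 344767)/(100474/((-343*318)) - 317203) = -379567/(100474/(-109074) - 317203) = -379567/(100474*(-1/109074) - 317203) = -379567/(-50237/54537 - 317203) = -379567/(-17299350248/54537) = -379567*(-54537/17299350248) = 20700445479/17299350248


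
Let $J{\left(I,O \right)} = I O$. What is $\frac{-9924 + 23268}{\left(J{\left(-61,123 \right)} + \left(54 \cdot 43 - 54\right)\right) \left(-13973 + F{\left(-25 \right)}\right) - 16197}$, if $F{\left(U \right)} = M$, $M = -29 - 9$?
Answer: $\frac{1112}{6110949} \approx 0.00018197$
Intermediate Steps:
$M = -38$ ($M = -29 - 9 = -38$)
$F{\left(U \right)} = -38$
$\frac{-9924 + 23268}{\left(J{\left(-61,123 \right)} + \left(54 \cdot 43 - 54\right)\right) \left(-13973 + F{\left(-25 \right)}\right) - 16197} = \frac{-9924 + 23268}{\left(\left(-61\right) 123 + \left(54 \cdot 43 - 54\right)\right) \left(-13973 - 38\right) - 16197} = \frac{13344}{\left(-7503 + \left(2322 - 54\right)\right) \left(-14011\right) - 16197} = \frac{13344}{\left(-7503 + 2268\right) \left(-14011\right) - 16197} = \frac{13344}{\left(-5235\right) \left(-14011\right) - 16197} = \frac{13344}{73347585 - 16197} = \frac{13344}{73331388} = 13344 \cdot \frac{1}{73331388} = \frac{1112}{6110949}$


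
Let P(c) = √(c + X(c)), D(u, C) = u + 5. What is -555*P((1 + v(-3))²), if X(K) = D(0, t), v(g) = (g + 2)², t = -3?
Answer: -1665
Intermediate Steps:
v(g) = (2 + g)²
D(u, C) = 5 + u
X(K) = 5 (X(K) = 5 + 0 = 5)
P(c) = √(5 + c) (P(c) = √(c + 5) = √(5 + c))
-555*P((1 + v(-3))²) = -555*√(5 + (1 + (2 - 3)²)²) = -555*√(5 + (1 + (-1)²)²) = -555*√(5 + (1 + 1)²) = -555*√(5 + 2²) = -555*√(5 + 4) = -555*√9 = -555*3 = -1665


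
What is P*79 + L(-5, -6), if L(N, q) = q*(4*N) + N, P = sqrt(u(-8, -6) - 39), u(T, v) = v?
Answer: 115 + 237*I*sqrt(5) ≈ 115.0 + 529.95*I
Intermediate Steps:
P = 3*I*sqrt(5) (P = sqrt(-6 - 39) = sqrt(-45) = 3*I*sqrt(5) ≈ 6.7082*I)
L(N, q) = N + 4*N*q (L(N, q) = 4*N*q + N = N + 4*N*q)
P*79 + L(-5, -6) = (3*I*sqrt(5))*79 - 5*(1 + 4*(-6)) = 237*I*sqrt(5) - 5*(1 - 24) = 237*I*sqrt(5) - 5*(-23) = 237*I*sqrt(5) + 115 = 115 + 237*I*sqrt(5)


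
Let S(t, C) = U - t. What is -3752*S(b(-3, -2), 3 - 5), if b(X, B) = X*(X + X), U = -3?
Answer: 78792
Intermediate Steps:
b(X, B) = 2*X**2 (b(X, B) = X*(2*X) = 2*X**2)
S(t, C) = -3 - t
-3752*S(b(-3, -2), 3 - 5) = -3752*(-3 - 2*(-3)**2) = -3752*(-3 - 2*9) = -3752*(-3 - 1*18) = -3752*(-3 - 18) = -3752*(-21) = 78792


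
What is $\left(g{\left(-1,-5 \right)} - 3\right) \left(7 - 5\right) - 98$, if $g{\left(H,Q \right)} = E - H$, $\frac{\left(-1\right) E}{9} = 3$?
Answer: $-156$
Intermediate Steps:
$E = -27$ ($E = \left(-9\right) 3 = -27$)
$g{\left(H,Q \right)} = -27 - H$
$\left(g{\left(-1,-5 \right)} - 3\right) \left(7 - 5\right) - 98 = \left(\left(-27 - -1\right) - 3\right) \left(7 - 5\right) - 98 = \left(\left(-27 + 1\right) - 3\right) 2 - 98 = \left(-26 - 3\right) 2 - 98 = \left(-29\right) 2 - 98 = -58 - 98 = -156$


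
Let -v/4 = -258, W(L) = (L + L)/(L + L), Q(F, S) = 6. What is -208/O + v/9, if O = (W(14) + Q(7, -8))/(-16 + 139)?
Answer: -74344/21 ≈ -3540.2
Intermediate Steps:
W(L) = 1 (W(L) = (2*L)/((2*L)) = (2*L)*(1/(2*L)) = 1)
v = 1032 (v = -4*(-258) = 1032)
O = 7/123 (O = (1 + 6)/(-16 + 139) = 7/123 ≈ 0.056911)
-208/O + v/9 = -208/7/123 + 1032/9 = -208*123/7 + 1032*(⅑) = -25584/7 + 344/3 = -74344/21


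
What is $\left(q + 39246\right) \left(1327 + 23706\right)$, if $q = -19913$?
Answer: $483962989$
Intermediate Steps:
$\left(q + 39246\right) \left(1327 + 23706\right) = \left(-19913 + 39246\right) \left(1327 + 23706\right) = 19333 \cdot 25033 = 483962989$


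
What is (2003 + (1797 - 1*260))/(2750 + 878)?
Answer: 885/907 ≈ 0.97574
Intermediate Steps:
(2003 + (1797 - 1*260))/(2750 + 878) = (2003 + (1797 - 260))/3628 = (2003 + 1537)*(1/3628) = 3540*(1/3628) = 885/907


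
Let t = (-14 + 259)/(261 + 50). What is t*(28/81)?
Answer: 6860/25191 ≈ 0.27232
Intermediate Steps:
t = 245/311 ≈ 0.78778
t*(28/81) = 245*(28/81)/311 = 245*(28*(1/81))/311 = (245/311)*(28/81) = 6860/25191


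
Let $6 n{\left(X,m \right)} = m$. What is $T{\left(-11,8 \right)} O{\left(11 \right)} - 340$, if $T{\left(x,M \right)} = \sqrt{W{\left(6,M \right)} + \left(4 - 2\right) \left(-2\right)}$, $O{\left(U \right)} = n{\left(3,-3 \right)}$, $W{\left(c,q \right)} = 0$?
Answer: $-340 - i \approx -340.0 - 1.0 i$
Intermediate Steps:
$n{\left(X,m \right)} = \frac{m}{6}$
$O{\left(U \right)} = - \frac{1}{2}$ ($O{\left(U \right)} = \frac{1}{6} \left(-3\right) = - \frac{1}{2}$)
$T{\left(x,M \right)} = 2 i$ ($T{\left(x,M \right)} = \sqrt{0 + \left(4 - 2\right) \left(-2\right)} = \sqrt{0 + 2 \left(-2\right)} = \sqrt{0 - 4} = \sqrt{-4} = 2 i$)
$T{\left(-11,8 \right)} O{\left(11 \right)} - 340 = 2 i \left(- \frac{1}{2}\right) - 340 = - i - 340 = -340 - i$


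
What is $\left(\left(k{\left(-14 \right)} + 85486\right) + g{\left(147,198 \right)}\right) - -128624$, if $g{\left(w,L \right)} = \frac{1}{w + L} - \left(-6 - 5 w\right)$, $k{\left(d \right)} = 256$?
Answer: $\frac{74211916}{345} \approx 2.1511 \cdot 10^{5}$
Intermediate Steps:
$g{\left(w,L \right)} = 6 + \frac{1}{L + w} + 5 w$ ($g{\left(w,L \right)} = \frac{1}{L + w} + \left(6 + 5 w\right) = 6 + \frac{1}{L + w} + 5 w$)
$\left(\left(k{\left(-14 \right)} + 85486\right) + g{\left(147,198 \right)}\right) - -128624 = \left(\left(256 + 85486\right) + \frac{1 + 5 \cdot 147^{2} + 6 \cdot 198 + 6 \cdot 147 + 5 \cdot 198 \cdot 147}{198 + 147}\right) - -128624 = \left(85742 + \frac{1 + 5 \cdot 21609 + 1188 + 882 + 145530}{345}\right) + 128624 = \left(85742 + \frac{1 + 108045 + 1188 + 882 + 145530}{345}\right) + 128624 = \left(85742 + \frac{1}{345} \cdot 255646\right) + 128624 = \left(85742 + \frac{255646}{345}\right) + 128624 = \frac{29836636}{345} + 128624 = \frac{74211916}{345}$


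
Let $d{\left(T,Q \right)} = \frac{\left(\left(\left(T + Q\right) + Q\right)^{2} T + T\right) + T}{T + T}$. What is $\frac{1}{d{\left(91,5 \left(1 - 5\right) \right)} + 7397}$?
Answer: $\frac{2}{17397} \approx 0.00011496$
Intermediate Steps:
$d{\left(T,Q \right)} = \frac{2 T + T \left(T + 2 Q\right)^{2}}{2 T}$ ($d{\left(T,Q \right)} = \frac{\left(\left(\left(Q + T\right) + Q\right)^{2} T + T\right) + T}{2 T} = \left(\left(\left(T + 2 Q\right)^{2} T + T\right) + T\right) \frac{1}{2 T} = \left(\left(T \left(T + 2 Q\right)^{2} + T\right) + T\right) \frac{1}{2 T} = \left(\left(T + T \left(T + 2 Q\right)^{2}\right) + T\right) \frac{1}{2 T} = \left(2 T + T \left(T + 2 Q\right)^{2}\right) \frac{1}{2 T} = \frac{2 T + T \left(T + 2 Q\right)^{2}}{2 T}$)
$\frac{1}{d{\left(91,5 \left(1 - 5\right) \right)} + 7397} = \frac{1}{\left(1 + \frac{\left(91 + 2 \cdot 5 \left(1 - 5\right)\right)^{2}}{2}\right) + 7397} = \frac{1}{\left(1 + \frac{\left(91 + 2 \cdot 5 \left(-4\right)\right)^{2}}{2}\right) + 7397} = \frac{1}{\left(1 + \frac{\left(91 + 2 \left(-20\right)\right)^{2}}{2}\right) + 7397} = \frac{1}{\left(1 + \frac{\left(91 - 40\right)^{2}}{2}\right) + 7397} = \frac{1}{\left(1 + \frac{51^{2}}{2}\right) + 7397} = \frac{1}{\left(1 + \frac{1}{2} \cdot 2601\right) + 7397} = \frac{1}{\left(1 + \frac{2601}{2}\right) + 7397} = \frac{1}{\frac{2603}{2} + 7397} = \frac{1}{\frac{17397}{2}} = \frac{2}{17397}$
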